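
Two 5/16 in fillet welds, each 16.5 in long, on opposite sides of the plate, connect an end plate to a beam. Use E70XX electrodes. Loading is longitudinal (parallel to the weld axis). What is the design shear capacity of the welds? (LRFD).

φR_n ≈ 230 kips

E70XX → F_EXX = 70 ksi.
Effective throat t_e = 0.707 × 0.3125 = 0.2209 in.
Total length L = 33 in; A_we = 0.2209 × 33 = 7.291 in².
F_nw = 0.6 F_EXX = 0.6 × 70 = 42 ksi.
φR_n = 0.75 × 42 × 7.291 = 229.7 kips.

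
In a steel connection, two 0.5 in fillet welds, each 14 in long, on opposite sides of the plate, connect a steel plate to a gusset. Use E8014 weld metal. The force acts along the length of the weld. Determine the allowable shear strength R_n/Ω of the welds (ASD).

R_n/Ω ≈ 238 kip

E80XX → F_EXX = 80 ksi.
Effective throat t_e = 0.707 × 0.5 = 0.3535 in.
Total length L = 28 in; A_we = 0.3535 × 28 = 9.898 in².
F_nw = 0.6 F_EXX = 0.6 × 80 = 48 ksi.
R_n = 48 × 9.898 = 475.1 kip; R_n/Ω = 475.1/2.0 = 237.6 kip.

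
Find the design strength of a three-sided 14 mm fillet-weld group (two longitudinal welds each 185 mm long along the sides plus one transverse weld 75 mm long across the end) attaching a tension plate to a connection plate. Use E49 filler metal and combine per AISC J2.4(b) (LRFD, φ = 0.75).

φR_n ≈ 971 kN

E49XX → F_EXX = 490 MPa.
t_e = 0.707 × 14 = 9.898 mm.
R_nwl = 0.6 × 490 × 9.898 × 370 × 10⁻³ = 1077 kN (longitudinal, 2 welds).
R_nwt = 0.6 × 490 × 9.898 × 75 × 10⁻³ = 218.3 kN (transverse, base value).
(i) R_nwl + R_nwt = 1295 kN; (ii) 0.85 R_nwl + 1.5 R_nwt = 1243 kN.
R_n = max = 1295 kN [governs: (i)]; φR_n = 971.2 kN.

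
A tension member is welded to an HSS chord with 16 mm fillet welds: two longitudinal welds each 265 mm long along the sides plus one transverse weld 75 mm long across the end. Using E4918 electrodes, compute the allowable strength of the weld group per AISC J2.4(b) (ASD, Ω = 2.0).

R_n/Ω ≈ 1010 kN

E49XX → F_EXX = 490 MPa.
t_e = 0.707 × 16 = 11.31 mm.
R_nwl = 0.6 × 490 × 11.31 × 530 × 10⁻³ = 1763 kN (longitudinal, 2 welds).
R_nwt = 0.6 × 490 × 11.31 × 75 × 10⁻³ = 249.4 kN (transverse, base value).
(i) R_nwl + R_nwt = 2012 kN; (ii) 0.85 R_nwl + 1.5 R_nwt = 1872 kN.
R_n = max = 2012 kN [governs: (i)]; R_n/Ω = 1006 kN.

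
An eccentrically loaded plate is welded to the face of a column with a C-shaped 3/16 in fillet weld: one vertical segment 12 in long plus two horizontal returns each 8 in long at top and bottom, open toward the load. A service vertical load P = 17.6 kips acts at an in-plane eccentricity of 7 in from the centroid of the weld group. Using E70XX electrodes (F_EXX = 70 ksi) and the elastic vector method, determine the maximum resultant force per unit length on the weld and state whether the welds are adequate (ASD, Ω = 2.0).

Total weld length L_w = 28 in. Treat welds as unit-width lines.
Centroid: x̄ = 2×8×4 / 28 = 2.286 in from the vertical weld.
Polar moment about centroid: J = I_x + I_y = [12³/12 + 2×8×6²] + [12×2.286² + 2(8³/12 + 8×1.714²)] = 915 in³.
Direct shear f_v = P/L_w = 17.6 / 28 = 0.6286 kip/in (vertical).
Torsion M = P·e = 17.6 × 7 = 123.2 kip·in.
Critical point at (x, y) = (5.714, 6) from centroid. f_tx = M·y/J = 0.8078 kip/in; f_ty = M·x/J = 0.7694 kip/in.
Resultant f_max = √[f_tx² + (f_v + f_ty)²] = √[0.8078² + (0.6286 + 0.7694)²] = 1.615 kip/in.
Capacity per unit length: r_n/Ω = (1/2.0) × 0.6 × 70 × (0.707 × 0.1875) = 2.784 kip/in.
1.615 ≤ 2.784 → adequate.

f_max ≈ 1.61 kip/in; adequate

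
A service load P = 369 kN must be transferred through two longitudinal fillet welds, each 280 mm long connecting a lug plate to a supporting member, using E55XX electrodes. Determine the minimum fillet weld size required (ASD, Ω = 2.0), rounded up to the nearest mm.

w = 6 mm

E55XX → F_EXX = 550 MPa.
Total weld length L = 560 mm.
Required throat t_e = P × Ω / (0.6 F_EXX × L) = 369 × 2.0 / (0.6 × 550 × 560 × 10⁻³) = 3.994 mm.
Required leg w = t_e / 0.707 = 5.649 mm → use 6 mm.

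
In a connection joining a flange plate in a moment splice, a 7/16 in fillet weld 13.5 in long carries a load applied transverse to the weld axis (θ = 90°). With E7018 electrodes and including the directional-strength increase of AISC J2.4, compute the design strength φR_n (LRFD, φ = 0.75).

E70XX → F_EXX = 70 ksi.
t_e = 0.707 × 0.4375 = 0.3093 in; A_we = 0.3093 × 13.5 = 4.176 in².
Directional factor: 1.0 + 0.5 sin^1.5(90°) = 1.5.
F_nw = 0.6 × 70 × 1.5 = 63 ksi.
φR_n = 0.75 × 63 × 4.176 = 197.3 kips.

φR_n ≈ 197 kips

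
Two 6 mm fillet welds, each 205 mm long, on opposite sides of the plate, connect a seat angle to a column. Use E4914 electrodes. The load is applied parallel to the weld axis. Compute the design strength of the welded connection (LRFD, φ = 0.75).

φR_n ≈ 383 kN

E49XX → F_EXX = 490 MPa.
Effective throat t_e = 0.707 × 6 = 4.242 mm.
Total length L = 410 mm; A_we = 4.242 × 410 = 1739 mm².
F_nw = 0.6 F_EXX = 0.6 × 490 = 294 MPa.
φR_n = 0.75 × 294 × 1739 × 10⁻³ = 383.5 kN.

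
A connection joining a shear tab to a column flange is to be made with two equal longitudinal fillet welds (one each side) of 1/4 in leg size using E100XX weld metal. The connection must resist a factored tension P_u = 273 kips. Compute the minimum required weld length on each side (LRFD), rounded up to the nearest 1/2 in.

E100XX → F_EXX = 100 ksi.
Throat t_e = 0.707 × 0.25 = 0.1767 in.
φr_n = 0.75 × 0.6 × 100 × 0.1767 = 7.954 kips/in.
L_req = P_u / φr_n = 273 / 7.954 = 34.32 in total.
Per side: 34.32 / 2 = 17.16 in.
Round up → use L = 17.5 in on each side.

L = 17.5 in on each side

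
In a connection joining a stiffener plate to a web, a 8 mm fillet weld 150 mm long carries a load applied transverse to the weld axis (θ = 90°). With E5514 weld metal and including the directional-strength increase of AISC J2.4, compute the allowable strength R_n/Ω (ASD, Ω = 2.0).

E55XX → F_EXX = 550 MPa.
t_e = 0.707 × 8 = 5.656 mm; A_we = 5.656 × 150 = 848.4 mm².
Directional factor: 1.0 + 0.5 sin^1.5(90°) = 1.5.
F_nw = 0.6 × 550 × 1.5 = 495 MPa.
R_n/Ω = (495 × 848.4) / 2.0 × 10⁻³ = 210 kN.

R_n/Ω ≈ 210 kN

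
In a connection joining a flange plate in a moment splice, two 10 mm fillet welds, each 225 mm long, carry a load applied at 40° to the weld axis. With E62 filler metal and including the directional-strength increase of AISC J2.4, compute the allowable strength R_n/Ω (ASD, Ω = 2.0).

R_n/Ω ≈ 744 kN

E62XX → F_EXX = 620 MPa.
t_e = 0.707 × 10 = 7.07 mm; A_we = 7.07 × 450 = 3181 mm².
Directional factor: 1.0 + 0.5 sin^1.5(40°) = 1.258.
F_nw = 0.6 × 620 × 1.258 = 467.9 MPa.
R_n/Ω = (467.9 × 3181) / 2.0 × 10⁻³ = 744.2 kN.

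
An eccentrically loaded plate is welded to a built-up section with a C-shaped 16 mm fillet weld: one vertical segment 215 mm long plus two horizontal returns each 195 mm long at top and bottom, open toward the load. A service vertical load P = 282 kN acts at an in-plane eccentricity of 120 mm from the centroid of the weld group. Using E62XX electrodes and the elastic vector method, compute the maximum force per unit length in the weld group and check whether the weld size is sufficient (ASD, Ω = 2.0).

E62XX → F_EXX = 620 MPa.
Total weld length L_w = 605 mm. Treat welds as unit-width lines.
Centroid: x̄ = 2×195×97.5 / 605 = 62.85 mm from the vertical weld.
Polar moment about centroid: J = I_x + I_y = [215³/12 + 2×195×107.5²] + [215×62.85² + 2(195³/12 + 195×34.65²)] = 7888000 mm³.
Direct shear f_v = P/L_w = 282×10³ / 605 = 466.1 N/mm (vertical).
Torsion M = P·e = 282×10³ × 120 = 33840000 N·mm.
Critical point at (x, y) = (132.1, 107.5) from centroid. f_tx = M·y/J = 461.2 N/mm; f_ty = M·x/J = 566.9 N/mm.
Resultant f_max = √[f_tx² + (f_v + f_ty)²] = √[461.2² + (466.1 + 566.9)²] = 1131 N/mm.
Capacity per unit length: r_n/Ω = (1/2.0) × 0.6 × 620 × (0.707 × 16) = 2104 N/mm.
1131 ≤ 2104 → adequate.

f_max ≈ 1130 N/mm; adequate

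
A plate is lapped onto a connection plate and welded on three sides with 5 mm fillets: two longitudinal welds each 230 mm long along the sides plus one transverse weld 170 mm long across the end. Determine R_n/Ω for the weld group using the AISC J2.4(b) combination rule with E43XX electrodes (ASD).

E43XX → F_EXX = 430 MPa.
t_e = 0.707 × 5 = 3.535 mm.
R_nwl = 0.6 × 430 × 3.535 × 460 × 10⁻³ = 419.5 kN (longitudinal, 2 welds).
R_nwt = 0.6 × 430 × 3.535 × 170 × 10⁻³ = 155 kN (transverse, base value).
(i) R_nwl + R_nwt = 574.6 kN; (ii) 0.85 R_nwl + 1.5 R_nwt = 589.2 kN.
R_n = max = 589.2 kN [governs: (ii)]; R_n/Ω = 294.6 kN.

R_n/Ω ≈ 295 kN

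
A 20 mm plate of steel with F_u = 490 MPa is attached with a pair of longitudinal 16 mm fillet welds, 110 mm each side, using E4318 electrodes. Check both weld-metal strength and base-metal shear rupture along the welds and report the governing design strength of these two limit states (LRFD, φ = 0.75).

φR_n ≈ 482 kN (weld metal governs)

E43XX → F_EXX = 430 MPa.
t_e = 0.707 × 16 = 11.31 mm; L = 220 mm.
Weld metal: φR_n = 0.75 × 0.6 × 430 × 11.31 × 220 × 10⁻³ = 481.6 kN.
Base metal (shear rupture): φR_n = 0.75 × 0.6 × 490 × 20 × 220 × 10⁻³ = 970.2 kN.
Governing: weld metal.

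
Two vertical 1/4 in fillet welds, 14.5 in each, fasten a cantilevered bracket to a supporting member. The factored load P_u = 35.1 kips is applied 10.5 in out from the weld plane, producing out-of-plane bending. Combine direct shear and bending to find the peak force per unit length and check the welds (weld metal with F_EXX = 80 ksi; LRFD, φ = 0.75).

L_w = 2 × 14.5 = 29 in; section modulus (unit throat) S = 2 × L²/6 = 70.08 in².
Direct shear f_v = P/L_w = 35.1/29 = 1.21 kip/in.
Moment M = P × e = 35.1 × 10.5 = 368.55 kip·in; bending f_b = M/S = 5.259 kip/in.
f_max = √(f_v² + f_b²) = √(1.21² + 5.259²) = 5.396 kip/in.
φr_n = 0.75 × 0.6 × 80 × (0.707 × 0.25) = 6.363 kip/in → adequate.

f_max ≈ 5.4 kip/in; adequate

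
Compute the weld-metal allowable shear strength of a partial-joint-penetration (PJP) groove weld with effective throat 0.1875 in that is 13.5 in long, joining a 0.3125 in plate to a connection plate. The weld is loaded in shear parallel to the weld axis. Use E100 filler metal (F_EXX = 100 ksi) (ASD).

Effective throat (given) t_e = 0.1875 in.
A_we = 0.1875 × 13.5 = 2.531 in².
F_nw = 0.6 F_EXX = 60 ksi.
R_n/Ω = (60 × 2.531) / 2.0 = 75.94 kips.

R_n/Ω ≈ 75.9 kips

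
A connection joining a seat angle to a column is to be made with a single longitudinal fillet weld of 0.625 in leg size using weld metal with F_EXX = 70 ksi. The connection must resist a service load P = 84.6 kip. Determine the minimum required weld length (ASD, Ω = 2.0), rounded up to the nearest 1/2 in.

Throat t_e = 0.707 × 0.625 = 0.4419 in.
r_n/Ω = (0.6 × 70 × 0.4419) / 2.0 = 9.279 kip/in.
L_req = P / (r_n/Ω) = 84.6 / 9.279 = 9.117 in total.
Round up → use L = 9.5 in.

L = 9.5 in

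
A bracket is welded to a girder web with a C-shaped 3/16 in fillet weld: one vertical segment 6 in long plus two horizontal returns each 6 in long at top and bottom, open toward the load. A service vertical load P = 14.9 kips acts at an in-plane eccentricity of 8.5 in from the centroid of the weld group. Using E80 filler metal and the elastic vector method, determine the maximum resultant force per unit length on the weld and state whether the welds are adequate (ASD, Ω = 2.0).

f_max ≈ 3.89 kip/in; NOT adequate

E80XX → F_EXX = 80 ksi.
Total weld length L_w = 18 in. Treat welds as unit-width lines.
Centroid: x̄ = 2×6×3 / 18 = 2 in from the vertical weld.
Polar moment about centroid: J = I_x + I_y = [6³/12 + 2×6×3²] + [6×2² + 2(6³/12 + 6×1²)] = 198 in³.
Direct shear f_v = P/L_w = 14.9 / 18 = 0.8278 kip/in (vertical).
Torsion M = P·e = 14.9 × 8.5 = 126.65 kip·in.
Critical point at (x, y) = (4, 3) from centroid. f_tx = M·y/J = 1.919 kip/in; f_ty = M·x/J = 2.559 kip/in.
Resultant f_max = √[f_tx² + (f_v + f_ty)²] = √[1.919² + (0.8278 + 2.559)²] = 3.892 kip/in.
Capacity per unit length: r_n/Ω = (1/2.0) × 0.6 × 80 × (0.707 × 0.1875) = 3.181 kip/in.
3.892 > 3.181 → NOT adequate.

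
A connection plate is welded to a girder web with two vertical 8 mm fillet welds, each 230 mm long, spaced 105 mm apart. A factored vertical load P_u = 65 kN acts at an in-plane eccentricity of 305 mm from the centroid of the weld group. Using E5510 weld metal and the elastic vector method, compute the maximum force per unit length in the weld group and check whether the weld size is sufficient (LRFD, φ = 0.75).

E55XX → F_EXX = 550 MPa.
Total weld length L_w = 460 mm. Treat welds as unit-width lines.
Polar moment about centroid: J = 2[d³/12 + d(b/2)²] = 2[230³/12 + 230×52.5²] = 3296000 mm³.
Direct shear f_v = P/L_w = 65×10³ / 460 = 141.3 N/mm (vertical).
Torsion M = P·e = 65×10³ × 305 = 19825000 N·mm.
Critical point at (x, y) = (52.5, 115) from centroid. f_tx = M·y/J = 691.8 N/mm; f_ty = M·x/J = 315.8 N/mm.
Resultant f_max = √[f_tx² + (f_v + f_ty)²] = √[691.8² + (141.3 + 315.8)²] = 829.2 N/mm.
Capacity per unit length: φr_n = 0.75 × 0.6 × 550 × (0.707 × 8) = 1400 N/mm.
829.2 ≤ 1400 → adequate.

f_max ≈ 829 N/mm; adequate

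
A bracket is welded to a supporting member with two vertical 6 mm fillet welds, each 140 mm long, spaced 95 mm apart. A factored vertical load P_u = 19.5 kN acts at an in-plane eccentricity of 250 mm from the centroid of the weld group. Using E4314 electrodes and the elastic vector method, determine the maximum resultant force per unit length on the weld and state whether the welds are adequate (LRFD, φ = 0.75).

E43XX → F_EXX = 430 MPa.
Total weld length L_w = 280 mm. Treat welds as unit-width lines.
Polar moment about centroid: J = 2[d³/12 + d(b/2)²] = 2[140³/12 + 140×47.5²] = 1089000 mm³.
Direct shear f_v = P/L_w = 19.5×10³ / 280 = 69.64 N/mm (vertical).
Torsion M = P·e = 19.5×10³ × 250 = 4875000 N·mm.
Critical point at (x, y) = (47.5, 70) from centroid. f_tx = M·y/J = 313.3 N/mm; f_ty = M·x/J = 212.6 N/mm.
Resultant f_max = √[f_tx² + (f_v + f_ty)²] = √[313.3² + (69.64 + 212.6)²] = 421.7 N/mm.
Capacity per unit length: φr_n = 0.75 × 0.6 × 430 × (0.707 × 6) = 820.8 N/mm.
421.7 ≤ 820.8 → adequate.

f_max ≈ 422 N/mm; adequate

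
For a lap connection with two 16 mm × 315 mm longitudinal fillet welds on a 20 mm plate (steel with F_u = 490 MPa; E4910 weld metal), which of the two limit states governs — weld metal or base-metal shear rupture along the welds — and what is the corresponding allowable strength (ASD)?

R_n/Ω ≈ 1050 kN (weld metal governs)

E49XX → F_EXX = 490 MPa.
t_e = 0.707 × 16 = 11.31 mm; L = 630 mm.
Weld metal: R_n/Ω = (1/2.0) × 0.6 × 490 × 11.31 × 630 × 10⁻³ = 1048 kN.
Base metal (shear rupture): R_n/Ω = (1/2.0) × 0.6 × 490 × 20 × 630 × 10⁻³ = 1852 kN.
Governing: weld metal.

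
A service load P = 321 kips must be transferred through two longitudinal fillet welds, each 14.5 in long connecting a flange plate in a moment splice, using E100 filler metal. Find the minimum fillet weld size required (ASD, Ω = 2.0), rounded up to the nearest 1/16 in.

w = 9/16 in

E100XX → F_EXX = 100 ksi.
Total weld length L = 29 in.
Required throat t_e = P × Ω / (0.6 F_EXX × L) = 321 × 2.0 / (0.6 × 100 × 29) = 0.369 in.
Required leg w = t_e / 0.707 = 0.5219 in → use 9/16 in.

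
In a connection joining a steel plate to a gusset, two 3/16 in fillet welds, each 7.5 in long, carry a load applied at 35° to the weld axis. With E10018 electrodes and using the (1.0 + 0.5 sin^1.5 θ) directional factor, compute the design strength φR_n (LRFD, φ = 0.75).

E100XX → F_EXX = 100 ksi.
t_e = 0.707 × 0.1875 = 0.1326 in; A_we = 0.1326 × 15 = 1.988 in².
Directional factor: 1.0 + 0.5 sin^1.5(35°) = 1.217.
F_nw = 0.6 × 100 × 1.217 = 73.03 ksi.
φR_n = 0.75 × 73.03 × 1.988 = 108.9 kip.

φR_n ≈ 109 kip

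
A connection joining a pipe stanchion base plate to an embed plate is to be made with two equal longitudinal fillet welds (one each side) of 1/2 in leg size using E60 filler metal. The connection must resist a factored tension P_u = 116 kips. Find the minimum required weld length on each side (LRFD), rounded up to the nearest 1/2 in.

E60XX → F_EXX = 60 ksi.
Throat t_e = 0.707 × 0.5 = 0.3535 in.
φr_n = 0.75 × 0.6 × 60 × 0.3535 = 9.544 kips/in.
L_req = P_u / φr_n = 116 / 9.544 = 12.15 in total.
Per side: 12.15 / 2 = 6.077 in.
Round up → use L = 6.5 in on each side.

L = 6.5 in on each side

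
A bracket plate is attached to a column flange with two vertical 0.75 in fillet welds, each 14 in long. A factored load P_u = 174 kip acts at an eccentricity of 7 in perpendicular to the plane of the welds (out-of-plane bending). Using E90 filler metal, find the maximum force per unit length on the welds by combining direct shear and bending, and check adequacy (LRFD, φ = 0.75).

E90XX → F_EXX = 90 ksi.
L_w = 2 × 14 = 28 in; section modulus (unit throat) S = 2 × L²/6 = 65.33 in².
Direct shear f_v = P/L_w = 174/28 = 6.214 kip/in.
Moment M = P × e = 174 × 7 = 1218 kip·in; bending f_b = M/S = 18.64 kip/in.
f_max = √(f_v² + f_b²) = √(6.214² + 18.64²) = 19.65 kip/in.
φr_n = 0.75 × 0.6 × 90 × (0.707 × 0.75) = 21.48 kip/in → adequate.

f_max ≈ 19.7 kip/in; adequate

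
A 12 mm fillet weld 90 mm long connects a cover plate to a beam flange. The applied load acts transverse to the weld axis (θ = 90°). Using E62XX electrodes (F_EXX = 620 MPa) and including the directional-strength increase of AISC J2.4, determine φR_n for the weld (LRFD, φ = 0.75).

φR_n ≈ 320 kN

t_e = 0.707 × 12 = 8.484 mm; A_we = 8.484 × 90 = 763.6 mm².
Directional factor: 1.0 + 0.5 sin^1.5(90°) = 1.5.
F_nw = 0.6 × 620 × 1.5 = 558 MPa.
φR_n = 0.75 × 558 × 763.6 × 10⁻³ = 319.5 kN.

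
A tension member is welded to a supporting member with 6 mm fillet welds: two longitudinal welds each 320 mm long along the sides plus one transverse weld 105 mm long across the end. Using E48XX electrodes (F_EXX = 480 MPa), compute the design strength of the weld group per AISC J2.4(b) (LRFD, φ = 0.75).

φR_n ≈ 683 kN

t_e = 0.707 × 6 = 4.242 mm.
R_nwl = 0.6 × 480 × 4.242 × 640 × 10⁻³ = 781.9 kN (longitudinal, 2 welds).
R_nwt = 0.6 × 480 × 4.242 × 105 × 10⁻³ = 128.3 kN (transverse, base value).
(i) R_nwl + R_nwt = 910.2 kN; (ii) 0.85 R_nwl + 1.5 R_nwt = 857 kN.
R_n = max = 910.2 kN [governs: (i)]; φR_n = 682.6 kN.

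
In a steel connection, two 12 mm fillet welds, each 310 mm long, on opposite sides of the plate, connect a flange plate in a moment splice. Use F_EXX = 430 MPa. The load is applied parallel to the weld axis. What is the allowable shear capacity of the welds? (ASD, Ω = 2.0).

R_n/Ω ≈ 679 kN

Effective throat t_e = 0.707 × 12 = 8.484 mm.
Total length L = 620 mm; A_we = 8.484 × 620 = 5260 mm².
F_nw = 0.6 F_EXX = 0.6 × 430 = 258 MPa.
R_n = 258 × 5260 × 10⁻³ = 1357 kN; R_n/Ω = 1357/2.0 = 678.6 kN.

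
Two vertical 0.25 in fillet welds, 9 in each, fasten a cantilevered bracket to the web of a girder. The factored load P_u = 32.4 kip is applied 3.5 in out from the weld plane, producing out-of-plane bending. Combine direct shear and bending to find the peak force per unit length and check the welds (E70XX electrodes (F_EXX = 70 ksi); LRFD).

f_max ≈ 4.57 kip/in; adequate

L_w = 2 × 9 = 18 in; section modulus (unit throat) S = 2 × L²/6 = 27 in².
Direct shear f_v = P/L_w = 32.4/18 = 1.8 kip/in.
Moment M = P × e = 32.4 × 3.5 = 113.4 kip·in; bending f_b = M/S = 4.2 kip/in.
f_max = √(f_v² + f_b²) = √(1.8² + 4.2²) = 4.569 kip/in.
φr_n = 0.75 × 0.6 × 70 × (0.707 × 0.25) = 5.568 kip/in → adequate.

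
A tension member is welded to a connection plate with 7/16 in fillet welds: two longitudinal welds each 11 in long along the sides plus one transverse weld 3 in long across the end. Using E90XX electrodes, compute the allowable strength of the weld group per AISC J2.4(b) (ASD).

R_n/Ω ≈ 209 kip

E90XX → F_EXX = 90 ksi.
t_e = 0.707 × 0.4375 = 0.3093 in.
R_nwl = 0.6 × 90 × 0.3093 × 22 = 367.5 kip (longitudinal, 2 welds).
R_nwt = 0.6 × 90 × 0.3093 × 3 = 50.11 kip (transverse, base value).
(i) R_nwl + R_nwt = 417.6 kip; (ii) 0.85 R_nwl + 1.5 R_nwt = 387.5 kip.
R_n = max = 417.6 kip [governs: (i)]; R_n/Ω = 208.8 kip.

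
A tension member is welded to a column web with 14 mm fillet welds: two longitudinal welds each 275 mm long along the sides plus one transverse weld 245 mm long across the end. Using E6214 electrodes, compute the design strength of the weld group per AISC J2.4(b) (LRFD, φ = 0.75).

E62XX → F_EXX = 620 MPa.
t_e = 0.707 × 14 = 9.898 mm.
R_nwl = 0.6 × 620 × 9.898 × 550 × 10⁻³ = 2025 kN (longitudinal, 2 welds).
R_nwt = 0.6 × 620 × 9.898 × 245 × 10⁻³ = 902.1 kN (transverse, base value).
(i) R_nwl + R_nwt = 2927 kN; (ii) 0.85 R_nwl + 1.5 R_nwt = 3075 kN.
R_n = max = 3075 kN [governs: (ii)]; φR_n = 2306 kN.

φR_n ≈ 2310 kN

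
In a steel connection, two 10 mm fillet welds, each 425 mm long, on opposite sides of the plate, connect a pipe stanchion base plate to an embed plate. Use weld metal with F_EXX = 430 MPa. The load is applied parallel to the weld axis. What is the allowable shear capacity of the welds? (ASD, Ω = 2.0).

R_n/Ω ≈ 775 kN

Effective throat t_e = 0.707 × 10 = 7.07 mm.
Total length L = 850 mm; A_we = 7.07 × 850 = 6009 mm².
F_nw = 0.6 F_EXX = 0.6 × 430 = 258 MPa.
R_n = 258 × 6009 × 10⁻³ = 1550 kN; R_n/Ω = 1550/2.0 = 775.2 kN.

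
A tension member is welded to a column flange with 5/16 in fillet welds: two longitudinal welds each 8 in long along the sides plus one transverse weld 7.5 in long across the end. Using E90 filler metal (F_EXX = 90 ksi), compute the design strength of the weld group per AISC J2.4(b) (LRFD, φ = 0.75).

t_e = 0.707 × 0.3125 = 0.2209 in.
R_nwl = 0.6 × 90 × 0.2209 × 16 = 190.9 kips (longitudinal, 2 welds).
R_nwt = 0.6 × 90 × 0.2209 × 7.5 = 89.48 kips (transverse, base value).
(i) R_nwl + R_nwt = 280.4 kips; (ii) 0.85 R_nwl + 1.5 R_nwt = 296.5 kips.
R_n = max = 296.5 kips [governs: (ii)]; φR_n = 222.4 kips.

φR_n ≈ 222 kips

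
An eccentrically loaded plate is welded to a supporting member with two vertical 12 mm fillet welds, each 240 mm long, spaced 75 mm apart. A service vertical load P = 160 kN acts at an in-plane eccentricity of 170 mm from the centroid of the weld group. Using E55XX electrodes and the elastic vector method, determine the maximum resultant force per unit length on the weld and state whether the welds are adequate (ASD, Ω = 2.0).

f_max ≈ 1290 N/mm; adequate

E55XX → F_EXX = 550 MPa.
Total weld length L_w = 480 mm. Treat welds as unit-width lines.
Polar moment about centroid: J = 2[d³/12 + d(b/2)²] = 2[240³/12 + 240×37.5²] = 2979000 mm³.
Direct shear f_v = P/L_w = 160×10³ / 480 = 333.3 N/mm (vertical).
Torsion M = P·e = 160×10³ × 170 = 27200000 N·mm.
Critical point at (x, y) = (37.5, 120) from centroid. f_tx = M·y/J = 1096 N/mm; f_ty = M·x/J = 342.4 N/mm.
Resultant f_max = √[f_tx² + (f_v + f_ty)²] = √[1096² + (333.3 + 342.4)²] = 1287 N/mm.
Capacity per unit length: r_n/Ω = (1/2.0) × 0.6 × 550 × (0.707 × 12) = 1400 N/mm.
1287 ≤ 1400 → adequate.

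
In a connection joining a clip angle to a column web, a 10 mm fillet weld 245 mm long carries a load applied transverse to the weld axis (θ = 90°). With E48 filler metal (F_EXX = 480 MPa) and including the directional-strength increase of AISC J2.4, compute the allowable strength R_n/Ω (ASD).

t_e = 0.707 × 10 = 7.07 mm; A_we = 7.07 × 245 = 1732 mm².
Directional factor: 1.0 + 0.5 sin^1.5(90°) = 1.5.
F_nw = 0.6 × 480 × 1.5 = 432 MPa.
R_n/Ω = (432 × 1732) / 2.0 × 10⁻³ = 374.1 kN.

R_n/Ω ≈ 374 kN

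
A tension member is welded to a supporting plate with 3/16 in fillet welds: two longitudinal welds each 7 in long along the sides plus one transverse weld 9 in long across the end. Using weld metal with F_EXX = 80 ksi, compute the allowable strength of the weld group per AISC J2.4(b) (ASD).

R_n/Ω ≈ 80.8 kip

t_e = 0.707 × 0.1875 = 0.1326 in.
R_nwl = 0.6 × 80 × 0.1326 × 14 = 89.08 kip (longitudinal, 2 welds).
R_nwt = 0.6 × 80 × 0.1326 × 9 = 57.27 kip (transverse, base value).
(i) R_nwl + R_nwt = 146.3 kip; (ii) 0.85 R_nwl + 1.5 R_nwt = 161.6 kip.
R_n = max = 161.6 kip [governs: (ii)]; R_n/Ω = 80.81 kip.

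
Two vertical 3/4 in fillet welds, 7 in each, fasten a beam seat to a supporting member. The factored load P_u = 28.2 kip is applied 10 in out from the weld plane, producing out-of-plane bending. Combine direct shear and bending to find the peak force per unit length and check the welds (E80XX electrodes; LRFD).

f_max ≈ 17.4 kip/in; adequate

E80XX → F_EXX = 80 ksi.
L_w = 2 × 7 = 14 in; section modulus (unit throat) S = 2 × L²/6 = 16.33 in².
Direct shear f_v = P/L_w = 28.2/14 = 2.014 kip/in.
Moment M = P × e = 28.2 × 10 = 282 kip·in; bending f_b = M/S = 17.27 kip/in.
f_max = √(f_v² + f_b²) = √(2.014² + 17.27²) = 17.38 kip/in.
φr_n = 0.75 × 0.6 × 80 × (0.707 × 0.75) = 19.09 kip/in → adequate.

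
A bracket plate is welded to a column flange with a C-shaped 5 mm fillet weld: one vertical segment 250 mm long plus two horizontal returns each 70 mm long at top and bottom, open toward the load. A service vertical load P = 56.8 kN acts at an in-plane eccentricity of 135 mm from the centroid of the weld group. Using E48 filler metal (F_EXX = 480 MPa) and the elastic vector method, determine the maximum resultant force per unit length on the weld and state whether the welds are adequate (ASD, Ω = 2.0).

Total weld length L_w = 390 mm. Treat welds as unit-width lines.
Centroid: x̄ = 2×70×35 / 390 = 12.56 mm from the vertical weld.
Polar moment about centroid: J = I_x + I_y = [250³/12 + 2×70×125²] + [250×12.56² + 2(70³/12 + 70×22.44²)] = 3657000 mm³.
Direct shear f_v = P/L_w = 56.8×10³ / 390 = 145.6 N/mm (vertical).
Torsion M = P·e = 56.8×10³ × 135 = 7668000 N·mm.
Critical point at (x, y) = (57.44, 125) from centroid. f_tx = M·y/J = 262.1 N/mm; f_ty = M·x/J = 120.4 N/mm.
Resultant f_max = √[f_tx² + (f_v + f_ty)²] = √[262.1² + (145.6 + 120.4)²] = 373.5 N/mm.
Capacity per unit length: r_n/Ω = (1/2.0) × 0.6 × 480 × (0.707 × 5) = 509 N/mm.
373.5 ≤ 509 → adequate.

f_max ≈ 374 N/mm; adequate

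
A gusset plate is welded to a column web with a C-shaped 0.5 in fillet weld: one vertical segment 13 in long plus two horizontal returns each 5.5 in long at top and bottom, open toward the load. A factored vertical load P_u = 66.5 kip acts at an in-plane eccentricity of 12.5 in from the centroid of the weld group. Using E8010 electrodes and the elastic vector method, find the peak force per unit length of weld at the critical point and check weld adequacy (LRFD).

f_max ≈ 10.7 kip/in; adequate

E80XX → F_EXX = 80 ksi.
Total weld length L_w = 24 in. Treat welds as unit-width lines.
Centroid: x̄ = 2×5.5×2.75 / 24 = 1.26 in from the vertical weld.
Polar moment about centroid: J = I_x + I_y = [13³/12 + 2×5.5×6.5²] + [13×1.26² + 2(5.5³/12 + 5.5×1.49²)] = 720.6 in³.
Direct shear f_v = P/L_w = 66.5 / 24 = 2.771 kip/in (vertical).
Torsion M = P·e = 66.5 × 12.5 = 831.25 kip·in.
Critical point at (x, y) = (4.24, 6.5) from centroid. f_tx = M·y/J = 7.498 kip/in; f_ty = M·x/J = 4.89 kip/in.
Resultant f_max = √[f_tx² + (f_v + f_ty)²] = √[7.498² + (2.771 + 4.89)²] = 10.72 kip/in.
Capacity per unit length: φr_n = 0.75 × 0.6 × 80 × (0.707 × 0.5) = 12.73 kip/in.
10.72 ≤ 12.73 → adequate.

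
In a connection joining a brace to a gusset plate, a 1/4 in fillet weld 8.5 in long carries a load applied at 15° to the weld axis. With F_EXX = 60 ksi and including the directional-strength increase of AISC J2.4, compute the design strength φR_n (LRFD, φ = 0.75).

φR_n ≈ 43.2 kips

t_e = 0.707 × 0.25 = 0.1767 in; A_we = 0.1767 × 8.5 = 1.502 in².
Directional factor: 1.0 + 0.5 sin^1.5(15°) = 1.066.
F_nw = 0.6 × 60 × 1.066 = 38.37 ksi.
φR_n = 0.75 × 38.37 × 1.502 = 43.23 kips.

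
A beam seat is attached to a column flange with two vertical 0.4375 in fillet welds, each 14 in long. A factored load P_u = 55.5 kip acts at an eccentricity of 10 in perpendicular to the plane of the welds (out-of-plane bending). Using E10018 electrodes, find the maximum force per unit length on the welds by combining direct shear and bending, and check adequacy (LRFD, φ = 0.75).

E100XX → F_EXX = 100 ksi.
L_w = 2 × 14 = 28 in; section modulus (unit throat) S = 2 × L²/6 = 65.33 in².
Direct shear f_v = P/L_w = 55.5/28 = 1.982 kip/in.
Moment M = P × e = 55.5 × 10 = 555 kip·in; bending f_b = M/S = 8.495 kip/in.
f_max = √(f_v² + f_b²) = √(1.982² + 8.495²) = 8.723 kip/in.
φr_n = 0.75 × 0.6 × 100 × (0.707 × 0.4375) = 13.92 kip/in → adequate.

f_max ≈ 8.72 kip/in; adequate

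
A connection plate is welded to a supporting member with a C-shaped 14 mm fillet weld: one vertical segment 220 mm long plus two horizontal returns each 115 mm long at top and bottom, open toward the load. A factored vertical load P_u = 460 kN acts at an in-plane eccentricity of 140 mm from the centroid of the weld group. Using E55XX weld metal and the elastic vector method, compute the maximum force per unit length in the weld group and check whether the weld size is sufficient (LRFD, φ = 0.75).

E55XX → F_EXX = 550 MPa.
Total weld length L_w = 450 mm. Treat welds as unit-width lines.
Centroid: x̄ = 2×115×57.5 / 450 = 29.39 mm from the vertical weld.
Polar moment about centroid: J = I_x + I_y = [220³/12 + 2×115×110²] + [220×29.39² + 2(115³/12 + 115×28.11²)] = 4296000 mm³.
Direct shear f_v = P/L_w = 460×10³ / 450 = 1022 N/mm (vertical).
Torsion M = P·e = 460×10³ × 140 = 64400000 N·mm.
Critical point at (x, y) = (85.61, 110) from centroid. f_tx = M·y/J = 1649 N/mm; f_ty = M·x/J = 1283 N/mm.
Resultant f_max = √[f_tx² + (f_v + f_ty)²] = √[1649² + (1022 + 1283)²] = 2835 N/mm.
Capacity per unit length: φr_n = 0.75 × 0.6 × 550 × (0.707 × 14) = 2450 N/mm.
2835 > 2450 → NOT adequate.

f_max ≈ 2830 N/mm; NOT adequate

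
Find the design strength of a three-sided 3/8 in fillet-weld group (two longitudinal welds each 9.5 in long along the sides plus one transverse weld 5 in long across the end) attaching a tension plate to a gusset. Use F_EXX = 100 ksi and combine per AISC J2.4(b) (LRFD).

φR_n ≈ 286 kips

t_e = 0.707 × 0.375 = 0.2651 in.
R_nwl = 0.6 × 100 × 0.2651 × 19 = 302.2 kips (longitudinal, 2 welds).
R_nwt = 0.6 × 100 × 0.2651 × 5 = 79.54 kips (transverse, base value).
(i) R_nwl + R_nwt = 381.8 kips; (ii) 0.85 R_nwl + 1.5 R_nwt = 376.2 kips.
R_n = max = 381.8 kips [governs: (i)]; φR_n = 286.3 kips.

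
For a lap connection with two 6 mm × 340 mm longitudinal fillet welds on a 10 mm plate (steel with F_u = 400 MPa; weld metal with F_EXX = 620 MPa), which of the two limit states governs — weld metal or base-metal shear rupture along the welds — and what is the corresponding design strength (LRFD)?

t_e = 0.707 × 6 = 4.242 mm; L = 680 mm.
Weld metal: φR_n = 0.75 × 0.6 × 620 × 4.242 × 680 × 10⁻³ = 804.8 kN.
Base metal (shear rupture): φR_n = 0.75 × 0.6 × 400 × 10 × 680 × 10⁻³ = 1224 kN.
Governing: weld metal.

φR_n ≈ 805 kN (weld metal governs)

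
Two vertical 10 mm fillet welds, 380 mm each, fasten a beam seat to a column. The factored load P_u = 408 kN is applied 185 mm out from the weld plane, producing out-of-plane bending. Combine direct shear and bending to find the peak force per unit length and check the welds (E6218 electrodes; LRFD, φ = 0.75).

E62XX → F_EXX = 620 MPa.
L_w = 2 × 380 = 760 mm; section modulus (unit throat) S = 2 × L²/6 = 48130 mm².
Direct shear f_v = P/L_w = 408×10³/760 = 536.8 N/mm.
Moment M = P × e = 408×10³ × 185 = 75480000 N·mm; bending f_b = M/S = 1568 N/mm.
f_max = √(f_v² + f_b²) = √(536.8² + 1568²) = 1657 N/mm.
φr_n = 0.75 × 0.6 × 620 × (0.707 × 10) = 1973 N/mm → adequate.

f_max ≈ 1660 N/mm; adequate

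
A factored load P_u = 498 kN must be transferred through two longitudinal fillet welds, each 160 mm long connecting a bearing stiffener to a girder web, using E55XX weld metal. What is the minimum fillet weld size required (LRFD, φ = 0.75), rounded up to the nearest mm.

w = 9 mm

E55XX → F_EXX = 550 MPa.
Total weld length L = 320 mm.
Required throat t_e = P_u / (φ × 0.6 F_EXX × L) = 498 / (0.75 × 0.6 × 550 × 320 × 10⁻³) = 6.288 mm.
Required leg w = t_e / 0.707 = 8.894 mm → use 9 mm.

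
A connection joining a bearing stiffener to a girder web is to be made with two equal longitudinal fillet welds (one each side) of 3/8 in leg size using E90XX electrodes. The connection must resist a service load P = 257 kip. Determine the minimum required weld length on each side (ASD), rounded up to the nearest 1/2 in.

E90XX → F_EXX = 90 ksi.
Throat t_e = 0.707 × 0.375 = 0.2651 in.
r_n/Ω = (0.6 × 90 × 0.2651) / 2.0 = 7.158 kip/in.
L_req = P / (r_n/Ω) = 257 / 7.158 = 35.9 in total.
Per side: 35.9 / 2 = 17.95 in.
Round up → use L = 18 in on each side.

L = 18 in on each side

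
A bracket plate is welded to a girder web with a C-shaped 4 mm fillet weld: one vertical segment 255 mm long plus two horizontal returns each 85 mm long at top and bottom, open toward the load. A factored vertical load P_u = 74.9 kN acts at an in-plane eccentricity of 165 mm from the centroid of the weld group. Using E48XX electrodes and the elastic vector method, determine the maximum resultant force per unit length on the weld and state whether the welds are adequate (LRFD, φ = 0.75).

E48XX → F_EXX = 480 MPa.
Total weld length L_w = 425 mm. Treat welds as unit-width lines.
Centroid: x̄ = 2×85×42.5 / 425 = 17 mm from the vertical weld.
Polar moment about centroid: J = I_x + I_y = [255³/12 + 2×85×127.5²] + [255×17² + 2(85³/12 + 85×25.5²)] = 4432000 mm³.
Direct shear f_v = P/L_w = 74.9×10³ / 425 = 176.2 N/mm (vertical).
Torsion M = P·e = 74.9×10³ × 165 = 12358000 N·mm.
Critical point at (x, y) = (68, 127.5) from centroid. f_tx = M·y/J = 355.5 N/mm; f_ty = M·x/J = 189.6 N/mm.
Resultant f_max = √[f_tx² + (f_v + f_ty)²] = √[355.5² + (176.2 + 189.6)²] = 510.2 N/mm.
Capacity per unit length: φr_n = 0.75 × 0.6 × 480 × (0.707 × 4) = 610.8 N/mm.
510.2 ≤ 610.8 → adequate.

f_max ≈ 510 N/mm; adequate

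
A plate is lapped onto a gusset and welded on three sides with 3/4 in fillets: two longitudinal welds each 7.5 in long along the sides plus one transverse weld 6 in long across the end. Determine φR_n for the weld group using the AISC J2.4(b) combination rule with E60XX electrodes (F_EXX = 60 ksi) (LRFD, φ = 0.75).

t_e = 0.707 × 0.75 = 0.5302 in.
R_nwl = 0.6 × 60 × 0.5302 × 15 = 286.3 kips (longitudinal, 2 welds).
R_nwt = 0.6 × 60 × 0.5302 × 6 = 114.5 kips (transverse, base value).
(i) R_nwl + R_nwt = 400.9 kips; (ii) 0.85 R_nwl + 1.5 R_nwt = 415.2 kips.
R_n = max = 415.2 kips [governs: (ii)]; φR_n = 311.4 kips.

φR_n ≈ 311 kips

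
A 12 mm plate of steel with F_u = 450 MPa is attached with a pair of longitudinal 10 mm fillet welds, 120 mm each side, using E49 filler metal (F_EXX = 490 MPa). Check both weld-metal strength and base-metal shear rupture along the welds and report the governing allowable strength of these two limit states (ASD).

t_e = 0.707 × 10 = 7.07 mm; L = 240 mm.
Weld metal: R_n/Ω = (1/2.0) × 0.6 × 490 × 7.07 × 240 × 10⁻³ = 249.4 kN.
Base metal (shear rupture): R_n/Ω = (1/2.0) × 0.6 × 450 × 12 × 240 × 10⁻³ = 388.8 kN.
Governing: weld metal.

R_n/Ω ≈ 249 kN (weld metal governs)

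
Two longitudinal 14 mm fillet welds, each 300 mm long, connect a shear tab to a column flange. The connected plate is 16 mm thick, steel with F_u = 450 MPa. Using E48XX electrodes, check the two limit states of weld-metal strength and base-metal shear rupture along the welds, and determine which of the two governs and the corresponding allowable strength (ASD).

E48XX → F_EXX = 480 MPa.
t_e = 0.707 × 14 = 9.898 mm; L = 600 mm.
Weld metal: R_n/Ω = (1/2.0) × 0.6 × 480 × 9.898 × 600 × 10⁻³ = 855.2 kN.
Base metal (shear rupture): R_n/Ω = (1/2.0) × 0.6 × 450 × 16 × 600 × 10⁻³ = 1296 kN.
Governing: weld metal.

R_n/Ω ≈ 855 kN (weld metal governs)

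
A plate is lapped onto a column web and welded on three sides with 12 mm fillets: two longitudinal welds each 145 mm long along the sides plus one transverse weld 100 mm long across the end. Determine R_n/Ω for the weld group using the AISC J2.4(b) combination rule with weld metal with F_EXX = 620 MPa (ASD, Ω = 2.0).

t_e = 0.707 × 12 = 8.484 mm.
R_nwl = 0.6 × 620 × 8.484 × 290 × 10⁻³ = 915.3 kN (longitudinal, 2 welds).
R_nwt = 0.6 × 620 × 8.484 × 100 × 10⁻³ = 315.6 kN (transverse, base value).
(i) R_nwl + R_nwt = 1231 kN; (ii) 0.85 R_nwl + 1.5 R_nwt = 1251 kN.
R_n = max = 1251 kN [governs: (ii)]; R_n/Ω = 625.7 kN.

R_n/Ω ≈ 626 kN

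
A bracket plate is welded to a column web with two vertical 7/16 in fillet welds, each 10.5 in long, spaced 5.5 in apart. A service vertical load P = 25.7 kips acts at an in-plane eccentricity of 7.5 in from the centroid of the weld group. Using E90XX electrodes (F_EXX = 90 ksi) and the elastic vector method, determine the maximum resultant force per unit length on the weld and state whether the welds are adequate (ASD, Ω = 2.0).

Total weld length L_w = 21 in. Treat welds as unit-width lines.
Polar moment about centroid: J = 2[d³/12 + d(b/2)²] = 2[10.5³/12 + 10.5×2.75²] = 351.8 in³.
Direct shear f_v = P/L_w = 25.7 / 21 = 1.224 kip/in (vertical).
Torsion M = P·e = 25.7 × 7.5 = 192.75 kip·in.
Critical point at (x, y) = (2.75, 5.25) from centroid. f_tx = M·y/J = 2.877 kip/in; f_ty = M·x/J = 1.507 kip/in.
Resultant f_max = √[f_tx² + (f_v + f_ty)²] = √[2.877² + (1.224 + 1.507)²] = 3.967 kip/in.
Capacity per unit length: r_n/Ω = (1/2.0) × 0.6 × 90 × (0.707 × 0.4375) = 8.351 kip/in.
3.967 ≤ 8.351 → adequate.

f_max ≈ 3.97 kip/in; adequate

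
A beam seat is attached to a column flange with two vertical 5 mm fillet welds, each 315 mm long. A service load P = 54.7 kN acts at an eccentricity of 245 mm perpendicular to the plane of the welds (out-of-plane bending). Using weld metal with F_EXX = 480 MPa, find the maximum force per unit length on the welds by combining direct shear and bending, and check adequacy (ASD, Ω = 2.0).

L_w = 2 × 315 = 630 mm; section modulus (unit throat) S = 2 × L²/6 = 33080 mm².
Direct shear f_v = P/L_w = 54.7×10³/630 = 86.83 N/mm.
Moment M = P × e = 54.7×10³ × 245 = 13402000 N·mm; bending f_b = M/S = 405.2 N/mm.
f_max = √(f_v² + f_b²) = √(86.83² + 405.2²) = 414.4 N/mm.
r_n/Ω = (1/2.0) × 0.6 × 480 × (0.707 × 5) = 509 N/mm → adequate.

f_max ≈ 414 N/mm; adequate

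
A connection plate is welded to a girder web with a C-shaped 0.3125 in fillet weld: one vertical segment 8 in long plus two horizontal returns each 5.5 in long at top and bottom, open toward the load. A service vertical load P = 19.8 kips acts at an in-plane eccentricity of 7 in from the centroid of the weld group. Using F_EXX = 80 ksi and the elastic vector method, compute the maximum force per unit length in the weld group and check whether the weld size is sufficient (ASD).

Total weld length L_w = 19 in. Treat welds as unit-width lines.
Centroid: x̄ = 2×5.5×2.75 / 19 = 1.592 in from the vertical weld.
Polar moment about centroid: J = I_x + I_y = [8³/12 + 2×5.5×4²] + [8×1.592² + 2(5.5³/12 + 5.5×1.158²)] = 281.4 in³.
Direct shear f_v = P/L_w = 19.8 / 19 = 1.042 kip/in (vertical).
Torsion M = P·e = 19.8 × 7 = 138.6 kip·in.
Critical point at (x, y) = (3.908, 4) from centroid. f_tx = M·y/J = 1.97 kip/in; f_ty = M·x/J = 1.925 kip/in.
Resultant f_max = √[f_tx² + (f_v + f_ty)²] = √[1.97² + (1.042 + 1.925)²] = 3.561 kip/in.
Capacity per unit length: r_n/Ω = (1/2.0) × 0.6 × 80 × (0.707 × 0.3125) = 5.302 kip/in.
3.561 ≤ 5.302 → adequate.

f_max ≈ 3.56 kip/in; adequate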